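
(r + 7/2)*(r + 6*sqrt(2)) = r^2 + 7*r/2 + 6*sqrt(2)*r + 21*sqrt(2)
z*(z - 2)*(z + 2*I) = z^3 - 2*z^2 + 2*I*z^2 - 4*I*z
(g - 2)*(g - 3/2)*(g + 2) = g^3 - 3*g^2/2 - 4*g + 6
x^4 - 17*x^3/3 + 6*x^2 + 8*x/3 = x*(x - 4)*(x - 2)*(x + 1/3)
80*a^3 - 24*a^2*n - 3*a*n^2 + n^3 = (-4*a + n)^2*(5*a + n)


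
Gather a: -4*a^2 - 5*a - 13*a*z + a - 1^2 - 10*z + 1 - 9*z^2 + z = -4*a^2 + a*(-13*z - 4) - 9*z^2 - 9*z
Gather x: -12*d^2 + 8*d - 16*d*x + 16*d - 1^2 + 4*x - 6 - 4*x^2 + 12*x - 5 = -12*d^2 + 24*d - 4*x^2 + x*(16 - 16*d) - 12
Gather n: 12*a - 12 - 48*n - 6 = 12*a - 48*n - 18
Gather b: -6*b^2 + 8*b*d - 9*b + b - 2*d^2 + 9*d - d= -6*b^2 + b*(8*d - 8) - 2*d^2 + 8*d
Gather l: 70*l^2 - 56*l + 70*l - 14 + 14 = 70*l^2 + 14*l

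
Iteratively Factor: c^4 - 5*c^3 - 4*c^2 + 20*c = (c)*(c^3 - 5*c^2 - 4*c + 20) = c*(c + 2)*(c^2 - 7*c + 10) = c*(c - 2)*(c + 2)*(c - 5)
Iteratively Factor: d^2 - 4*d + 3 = (d - 1)*(d - 3)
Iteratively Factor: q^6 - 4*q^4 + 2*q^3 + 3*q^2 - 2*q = (q - 1)*(q^5 + q^4 - 3*q^3 - q^2 + 2*q) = q*(q - 1)*(q^4 + q^3 - 3*q^2 - q + 2) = q*(q - 1)^2*(q^3 + 2*q^2 - q - 2) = q*(q - 1)^2*(q + 1)*(q^2 + q - 2) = q*(q - 1)^3*(q + 1)*(q + 2)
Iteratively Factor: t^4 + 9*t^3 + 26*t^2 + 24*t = (t + 4)*(t^3 + 5*t^2 + 6*t) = (t + 3)*(t + 4)*(t^2 + 2*t) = t*(t + 3)*(t + 4)*(t + 2)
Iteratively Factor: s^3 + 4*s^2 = (s)*(s^2 + 4*s) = s^2*(s + 4)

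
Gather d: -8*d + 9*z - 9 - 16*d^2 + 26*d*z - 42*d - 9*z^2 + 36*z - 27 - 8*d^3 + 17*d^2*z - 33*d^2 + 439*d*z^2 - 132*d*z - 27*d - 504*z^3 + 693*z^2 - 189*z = -8*d^3 + d^2*(17*z - 49) + d*(439*z^2 - 106*z - 77) - 504*z^3 + 684*z^2 - 144*z - 36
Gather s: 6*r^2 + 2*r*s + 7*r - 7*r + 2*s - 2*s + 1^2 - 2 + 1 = 6*r^2 + 2*r*s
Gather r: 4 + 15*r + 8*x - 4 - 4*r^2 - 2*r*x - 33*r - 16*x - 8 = -4*r^2 + r*(-2*x - 18) - 8*x - 8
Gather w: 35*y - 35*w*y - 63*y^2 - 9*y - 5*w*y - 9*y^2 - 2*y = -40*w*y - 72*y^2 + 24*y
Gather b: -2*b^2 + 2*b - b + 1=-2*b^2 + b + 1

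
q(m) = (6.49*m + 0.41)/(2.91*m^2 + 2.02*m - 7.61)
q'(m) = (-5.82*m - 2.02)*(6.49*m + 0.41)/(2.91*m^2 + 2.02*m - 7.61)^2 + 6.49/(2.91*m^2 + 2.02*m - 7.61) = (18.8859*m^2 + 13.1098*m - (5.82*m + 2.02)*(6.49*m + 0.41) - 49.3889)/(2.91*m^2 + 2.02*m - 7.61)^2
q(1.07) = -3.47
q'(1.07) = -16.60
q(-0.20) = 0.11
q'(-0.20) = -0.81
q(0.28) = -0.33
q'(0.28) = -1.13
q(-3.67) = -0.97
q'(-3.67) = -0.51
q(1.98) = 1.70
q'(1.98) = -2.12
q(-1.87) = 9.68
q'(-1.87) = -76.18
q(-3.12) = -1.38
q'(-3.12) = -1.09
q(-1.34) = 1.63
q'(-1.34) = -3.12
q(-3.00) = -1.52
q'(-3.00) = -1.36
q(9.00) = 0.24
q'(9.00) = -0.03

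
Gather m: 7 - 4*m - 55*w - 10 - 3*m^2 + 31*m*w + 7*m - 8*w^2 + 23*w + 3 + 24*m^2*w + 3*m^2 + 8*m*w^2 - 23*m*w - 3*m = 24*m^2*w + m*(8*w^2 + 8*w) - 8*w^2 - 32*w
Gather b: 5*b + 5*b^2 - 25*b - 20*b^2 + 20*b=-15*b^2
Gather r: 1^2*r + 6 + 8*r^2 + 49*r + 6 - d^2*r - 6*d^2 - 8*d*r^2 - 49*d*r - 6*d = -6*d^2 - 6*d + r^2*(8 - 8*d) + r*(-d^2 - 49*d + 50) + 12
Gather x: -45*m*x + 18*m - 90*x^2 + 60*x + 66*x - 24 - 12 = 18*m - 90*x^2 + x*(126 - 45*m) - 36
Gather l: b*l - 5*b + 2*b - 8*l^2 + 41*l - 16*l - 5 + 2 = -3*b - 8*l^2 + l*(b + 25) - 3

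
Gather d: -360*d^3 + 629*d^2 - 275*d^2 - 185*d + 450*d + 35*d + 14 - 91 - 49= -360*d^3 + 354*d^2 + 300*d - 126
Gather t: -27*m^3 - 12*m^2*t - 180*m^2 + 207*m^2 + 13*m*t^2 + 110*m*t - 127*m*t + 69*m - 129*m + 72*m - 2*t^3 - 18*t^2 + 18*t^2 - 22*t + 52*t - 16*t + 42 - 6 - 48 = -27*m^3 + 27*m^2 + 13*m*t^2 + 12*m - 2*t^3 + t*(-12*m^2 - 17*m + 14) - 12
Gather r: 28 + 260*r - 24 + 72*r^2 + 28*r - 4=72*r^2 + 288*r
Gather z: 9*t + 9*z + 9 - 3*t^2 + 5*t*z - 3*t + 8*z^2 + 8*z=-3*t^2 + 6*t + 8*z^2 + z*(5*t + 17) + 9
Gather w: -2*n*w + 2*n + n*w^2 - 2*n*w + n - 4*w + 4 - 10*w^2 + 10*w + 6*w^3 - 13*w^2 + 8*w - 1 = 3*n + 6*w^3 + w^2*(n - 23) + w*(14 - 4*n) + 3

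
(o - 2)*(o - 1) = o^2 - 3*o + 2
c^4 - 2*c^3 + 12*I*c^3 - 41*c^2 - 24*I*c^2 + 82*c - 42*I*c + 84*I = (c - 2)*(c + 2*I)*(c + 3*I)*(c + 7*I)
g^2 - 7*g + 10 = (g - 5)*(g - 2)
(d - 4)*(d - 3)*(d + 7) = d^3 - 37*d + 84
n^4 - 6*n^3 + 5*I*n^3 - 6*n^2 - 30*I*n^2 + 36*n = n*(n - 6)*(n + 2*I)*(n + 3*I)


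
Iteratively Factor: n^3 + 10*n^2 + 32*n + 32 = (n + 4)*(n^2 + 6*n + 8) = (n + 4)^2*(n + 2)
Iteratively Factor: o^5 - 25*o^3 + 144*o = (o)*(o^4 - 25*o^2 + 144) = o*(o - 4)*(o^3 + 4*o^2 - 9*o - 36) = o*(o - 4)*(o + 3)*(o^2 + o - 12) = o*(o - 4)*(o + 3)*(o + 4)*(o - 3)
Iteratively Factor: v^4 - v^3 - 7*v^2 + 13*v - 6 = (v - 2)*(v^3 + v^2 - 5*v + 3) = (v - 2)*(v - 1)*(v^2 + 2*v - 3) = (v - 2)*(v - 1)*(v + 3)*(v - 1)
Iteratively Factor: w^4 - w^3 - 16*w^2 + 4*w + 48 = (w + 2)*(w^3 - 3*w^2 - 10*w + 24) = (w - 4)*(w + 2)*(w^2 + w - 6) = (w - 4)*(w + 2)*(w + 3)*(w - 2)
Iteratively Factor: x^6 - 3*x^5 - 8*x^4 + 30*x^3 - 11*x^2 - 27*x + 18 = (x + 1)*(x^5 - 4*x^4 - 4*x^3 + 34*x^2 - 45*x + 18) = (x - 2)*(x + 1)*(x^4 - 2*x^3 - 8*x^2 + 18*x - 9) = (x - 2)*(x - 1)*(x + 1)*(x^3 - x^2 - 9*x + 9) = (x - 2)*(x - 1)^2*(x + 1)*(x^2 - 9) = (x - 2)*(x - 1)^2*(x + 1)*(x + 3)*(x - 3)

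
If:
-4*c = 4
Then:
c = -1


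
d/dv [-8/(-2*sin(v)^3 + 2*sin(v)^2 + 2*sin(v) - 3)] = 64*(-3*sin(v)^2 + 2*sin(v) + 1)*cos(v)/(4*sin(v)^2 + sin(v) + sin(3*v) - 6)^2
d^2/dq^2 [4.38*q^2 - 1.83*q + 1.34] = 8.76000000000000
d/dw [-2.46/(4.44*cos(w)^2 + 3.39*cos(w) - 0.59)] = -(21.8448*cos(w) + 8.3394)*sin(w)/(4.44*cos(w)^2 + 3.39*cos(w) - 0.59)^2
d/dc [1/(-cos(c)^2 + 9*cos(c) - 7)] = (9 - 2*cos(c))*sin(c)/(cos(c)^2 - 9*cos(c) + 7)^2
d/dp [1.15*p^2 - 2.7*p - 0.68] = 2.3*p - 2.7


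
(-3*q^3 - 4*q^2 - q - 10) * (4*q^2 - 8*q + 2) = -12*q^5 + 8*q^4 + 22*q^3 - 40*q^2 + 78*q - 20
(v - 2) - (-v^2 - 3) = v^2 + v + 1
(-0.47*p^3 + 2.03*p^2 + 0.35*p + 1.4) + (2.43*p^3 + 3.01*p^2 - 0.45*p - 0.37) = 1.96*p^3 + 5.04*p^2 - 0.1*p + 1.03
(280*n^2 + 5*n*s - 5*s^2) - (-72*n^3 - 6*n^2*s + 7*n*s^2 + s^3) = 72*n^3 + 6*n^2*s + 280*n^2 - 7*n*s^2 + 5*n*s - s^3 - 5*s^2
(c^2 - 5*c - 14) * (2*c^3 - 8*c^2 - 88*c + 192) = 2*c^5 - 18*c^4 - 76*c^3 + 744*c^2 + 272*c - 2688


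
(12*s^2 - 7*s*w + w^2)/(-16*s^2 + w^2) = (-3*s + w)/(4*s + w)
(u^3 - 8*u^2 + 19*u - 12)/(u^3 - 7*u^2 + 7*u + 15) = (u^2 - 5*u + 4)/(u^2 - 4*u - 5)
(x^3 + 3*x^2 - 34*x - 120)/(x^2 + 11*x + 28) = (x^2 - x - 30)/(x + 7)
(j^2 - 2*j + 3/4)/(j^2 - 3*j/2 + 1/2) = (j - 3/2)/(j - 1)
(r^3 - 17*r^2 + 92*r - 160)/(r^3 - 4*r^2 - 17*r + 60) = (r^2 - 12*r + 32)/(r^2 + r - 12)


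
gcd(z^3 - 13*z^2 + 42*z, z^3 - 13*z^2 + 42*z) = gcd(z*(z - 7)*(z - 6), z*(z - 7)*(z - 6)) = z^3 - 13*z^2 + 42*z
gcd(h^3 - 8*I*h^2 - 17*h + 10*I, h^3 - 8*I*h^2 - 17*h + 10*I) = h^3 - 8*I*h^2 - 17*h + 10*I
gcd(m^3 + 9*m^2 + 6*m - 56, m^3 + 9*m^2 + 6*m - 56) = m^3 + 9*m^2 + 6*m - 56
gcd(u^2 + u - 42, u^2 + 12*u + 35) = u + 7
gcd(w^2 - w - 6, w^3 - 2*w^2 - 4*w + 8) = w + 2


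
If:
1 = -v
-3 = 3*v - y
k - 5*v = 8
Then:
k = 3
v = -1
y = 0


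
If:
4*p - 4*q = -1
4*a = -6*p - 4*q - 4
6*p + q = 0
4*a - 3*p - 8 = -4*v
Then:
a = -65/56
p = -1/28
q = 3/14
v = 351/112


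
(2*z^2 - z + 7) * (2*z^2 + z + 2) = 4*z^4 + 17*z^2 + 5*z + 14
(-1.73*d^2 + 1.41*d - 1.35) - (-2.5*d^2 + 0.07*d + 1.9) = 0.77*d^2 + 1.34*d - 3.25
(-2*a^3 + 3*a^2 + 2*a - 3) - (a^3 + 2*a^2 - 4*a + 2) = -3*a^3 + a^2 + 6*a - 5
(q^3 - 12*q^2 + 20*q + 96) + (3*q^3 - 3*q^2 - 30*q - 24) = 4*q^3 - 15*q^2 - 10*q + 72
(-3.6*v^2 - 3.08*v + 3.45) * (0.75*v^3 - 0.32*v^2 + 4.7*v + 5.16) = -2.7*v^5 - 1.158*v^4 - 13.3469*v^3 - 34.156*v^2 + 0.322199999999999*v + 17.802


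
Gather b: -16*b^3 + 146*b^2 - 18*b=-16*b^3 + 146*b^2 - 18*b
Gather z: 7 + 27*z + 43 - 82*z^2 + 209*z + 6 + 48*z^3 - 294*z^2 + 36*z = 48*z^3 - 376*z^2 + 272*z + 56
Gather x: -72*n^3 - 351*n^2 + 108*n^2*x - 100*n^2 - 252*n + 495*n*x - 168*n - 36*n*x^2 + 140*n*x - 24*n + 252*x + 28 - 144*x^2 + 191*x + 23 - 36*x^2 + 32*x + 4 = -72*n^3 - 451*n^2 - 444*n + x^2*(-36*n - 180) + x*(108*n^2 + 635*n + 475) + 55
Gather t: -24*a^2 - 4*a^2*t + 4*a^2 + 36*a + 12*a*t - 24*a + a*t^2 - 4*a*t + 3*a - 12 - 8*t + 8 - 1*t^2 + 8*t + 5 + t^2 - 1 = -20*a^2 + a*t^2 + 15*a + t*(-4*a^2 + 8*a)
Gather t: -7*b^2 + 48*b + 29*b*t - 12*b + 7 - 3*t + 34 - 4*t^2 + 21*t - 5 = -7*b^2 + 36*b - 4*t^2 + t*(29*b + 18) + 36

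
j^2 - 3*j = j*(j - 3)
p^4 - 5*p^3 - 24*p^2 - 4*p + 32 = (p - 8)*(p - 1)*(p + 2)^2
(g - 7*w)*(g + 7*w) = g^2 - 49*w^2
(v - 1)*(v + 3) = v^2 + 2*v - 3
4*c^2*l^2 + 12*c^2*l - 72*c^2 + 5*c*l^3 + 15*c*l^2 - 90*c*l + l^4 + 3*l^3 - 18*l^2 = (c + l)*(4*c + l)*(l - 3)*(l + 6)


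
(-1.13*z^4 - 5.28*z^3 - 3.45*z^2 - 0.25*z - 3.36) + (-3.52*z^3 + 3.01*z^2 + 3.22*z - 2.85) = -1.13*z^4 - 8.8*z^3 - 0.44*z^2 + 2.97*z - 6.21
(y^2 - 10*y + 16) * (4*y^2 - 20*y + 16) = 4*y^4 - 60*y^3 + 280*y^2 - 480*y + 256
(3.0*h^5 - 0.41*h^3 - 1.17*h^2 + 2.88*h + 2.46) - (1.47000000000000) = 3.0*h^5 - 0.41*h^3 - 1.17*h^2 + 2.88*h + 0.99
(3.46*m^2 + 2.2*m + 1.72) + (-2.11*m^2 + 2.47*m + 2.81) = 1.35*m^2 + 4.67*m + 4.53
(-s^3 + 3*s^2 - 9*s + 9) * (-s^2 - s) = s^5 - 2*s^4 + 6*s^3 - 9*s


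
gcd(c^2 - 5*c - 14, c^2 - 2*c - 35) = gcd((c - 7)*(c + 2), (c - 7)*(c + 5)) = c - 7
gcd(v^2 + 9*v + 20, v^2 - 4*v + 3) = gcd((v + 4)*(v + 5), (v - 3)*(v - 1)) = 1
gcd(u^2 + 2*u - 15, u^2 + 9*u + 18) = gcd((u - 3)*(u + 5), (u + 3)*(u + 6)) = 1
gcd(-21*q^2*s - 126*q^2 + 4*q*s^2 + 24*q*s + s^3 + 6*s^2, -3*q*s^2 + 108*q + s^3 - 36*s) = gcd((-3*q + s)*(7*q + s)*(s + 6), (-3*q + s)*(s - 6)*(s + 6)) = 3*q*s + 18*q - s^2 - 6*s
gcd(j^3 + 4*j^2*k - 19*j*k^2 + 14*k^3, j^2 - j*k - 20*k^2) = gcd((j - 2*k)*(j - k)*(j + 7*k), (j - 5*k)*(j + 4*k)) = 1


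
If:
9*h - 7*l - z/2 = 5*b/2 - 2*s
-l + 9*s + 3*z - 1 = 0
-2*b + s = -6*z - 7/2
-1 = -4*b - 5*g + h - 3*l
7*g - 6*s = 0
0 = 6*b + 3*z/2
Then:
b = 11214/77425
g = 17637/77425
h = -9919/30970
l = -53609/154850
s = 41153/154850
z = -44856/77425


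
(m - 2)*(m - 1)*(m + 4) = m^3 + m^2 - 10*m + 8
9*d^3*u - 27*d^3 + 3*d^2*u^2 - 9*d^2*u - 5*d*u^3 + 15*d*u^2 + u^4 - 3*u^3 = (-3*d + u)^2*(d + u)*(u - 3)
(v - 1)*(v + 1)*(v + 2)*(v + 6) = v^4 + 8*v^3 + 11*v^2 - 8*v - 12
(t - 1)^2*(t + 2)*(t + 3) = t^4 + 3*t^3 - 3*t^2 - 7*t + 6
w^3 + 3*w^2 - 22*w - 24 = (w - 4)*(w + 1)*(w + 6)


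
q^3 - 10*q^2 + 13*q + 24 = (q - 8)*(q - 3)*(q + 1)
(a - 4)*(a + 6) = a^2 + 2*a - 24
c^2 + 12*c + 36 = (c + 6)^2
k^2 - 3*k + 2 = (k - 2)*(k - 1)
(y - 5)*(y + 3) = y^2 - 2*y - 15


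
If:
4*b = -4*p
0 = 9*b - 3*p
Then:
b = 0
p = 0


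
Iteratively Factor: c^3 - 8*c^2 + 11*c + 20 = (c + 1)*(c^2 - 9*c + 20) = (c - 4)*(c + 1)*(c - 5)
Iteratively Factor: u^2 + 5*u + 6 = (u + 2)*(u + 3)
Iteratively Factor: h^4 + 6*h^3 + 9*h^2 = (h)*(h^3 + 6*h^2 + 9*h) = h*(h + 3)*(h^2 + 3*h) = h*(h + 3)^2*(h)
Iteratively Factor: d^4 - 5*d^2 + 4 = (d + 1)*(d^3 - d^2 - 4*d + 4) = (d - 1)*(d + 1)*(d^2 - 4) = (d - 2)*(d - 1)*(d + 1)*(d + 2)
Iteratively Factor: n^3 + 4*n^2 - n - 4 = (n + 1)*(n^2 + 3*n - 4) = (n - 1)*(n + 1)*(n + 4)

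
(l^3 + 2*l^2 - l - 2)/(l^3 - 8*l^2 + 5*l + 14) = (l^2 + l - 2)/(l^2 - 9*l + 14)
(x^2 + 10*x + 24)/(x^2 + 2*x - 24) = (x + 4)/(x - 4)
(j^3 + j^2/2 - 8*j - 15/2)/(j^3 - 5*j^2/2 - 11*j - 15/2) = (2*j^2 - j - 15)/(2*j^2 - 7*j - 15)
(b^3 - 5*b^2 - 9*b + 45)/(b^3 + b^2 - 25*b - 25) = (b^2 - 9)/(b^2 + 6*b + 5)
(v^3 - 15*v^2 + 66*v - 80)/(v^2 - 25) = (v^2 - 10*v + 16)/(v + 5)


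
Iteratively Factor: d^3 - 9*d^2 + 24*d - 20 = (d - 5)*(d^2 - 4*d + 4) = (d - 5)*(d - 2)*(d - 2)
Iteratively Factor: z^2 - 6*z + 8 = (z - 4)*(z - 2)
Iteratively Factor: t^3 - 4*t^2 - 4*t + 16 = (t - 2)*(t^2 - 2*t - 8) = (t - 4)*(t - 2)*(t + 2)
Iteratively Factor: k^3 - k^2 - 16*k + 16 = (k - 1)*(k^2 - 16) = (k - 4)*(k - 1)*(k + 4)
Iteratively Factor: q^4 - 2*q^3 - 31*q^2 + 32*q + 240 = (q - 5)*(q^3 + 3*q^2 - 16*q - 48) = (q - 5)*(q + 4)*(q^2 - q - 12) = (q - 5)*(q + 3)*(q + 4)*(q - 4)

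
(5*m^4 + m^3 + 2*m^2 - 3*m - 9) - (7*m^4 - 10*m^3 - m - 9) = -2*m^4 + 11*m^3 + 2*m^2 - 2*m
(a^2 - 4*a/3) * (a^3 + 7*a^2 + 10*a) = a^5 + 17*a^4/3 + 2*a^3/3 - 40*a^2/3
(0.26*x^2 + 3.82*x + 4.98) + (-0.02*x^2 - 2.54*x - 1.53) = 0.24*x^2 + 1.28*x + 3.45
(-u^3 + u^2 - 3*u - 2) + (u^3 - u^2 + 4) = 2 - 3*u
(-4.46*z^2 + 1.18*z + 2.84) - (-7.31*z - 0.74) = -4.46*z^2 + 8.49*z + 3.58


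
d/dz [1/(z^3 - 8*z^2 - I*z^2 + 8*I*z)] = (-3*z^2 + 16*z + 2*I*z - 8*I)/(z^2*(z^2 - 8*z - I*z + 8*I)^2)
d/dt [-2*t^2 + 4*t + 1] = 4 - 4*t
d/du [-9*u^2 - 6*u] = -18*u - 6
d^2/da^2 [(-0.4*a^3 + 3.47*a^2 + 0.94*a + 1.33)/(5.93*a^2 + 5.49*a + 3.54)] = (-1.4210854715202e-14*a^5 - 2.27373675443232e-13*a^4 - 167.144866*a^3 - 203.084742*a^2 + 111.322638*a + 74.76567)/(208.527857*a^6 + 579.165903*a^5 + 909.643617*a^4 + 856.952217*a^3 + 543.025026*a^2 + 206.395452*a + 44.361864)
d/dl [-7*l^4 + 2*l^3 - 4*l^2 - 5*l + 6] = -28*l^3 + 6*l^2 - 8*l - 5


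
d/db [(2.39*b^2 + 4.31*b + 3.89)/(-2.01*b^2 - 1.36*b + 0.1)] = (5.4127*b^2 + 16.1158*b + 5.7214)/(4.0401*b^4 + 5.4672*b^3 + 1.4476*b^2 - 0.272*b + 0.01)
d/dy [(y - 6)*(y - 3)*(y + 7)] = 3*y^2 - 4*y - 45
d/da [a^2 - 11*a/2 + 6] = 2*a - 11/2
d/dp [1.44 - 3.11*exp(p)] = -3.11*exp(p)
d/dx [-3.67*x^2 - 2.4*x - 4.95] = -7.34*x - 2.4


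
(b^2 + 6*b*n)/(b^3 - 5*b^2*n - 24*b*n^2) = (b + 6*n)/(b^2 - 5*b*n - 24*n^2)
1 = 1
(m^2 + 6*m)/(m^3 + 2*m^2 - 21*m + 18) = m/(m^2 - 4*m + 3)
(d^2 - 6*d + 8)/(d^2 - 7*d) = (d^2 - 6*d + 8)/(d*(d - 7))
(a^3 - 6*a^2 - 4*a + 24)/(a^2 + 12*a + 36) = (a^3 - 6*a^2 - 4*a + 24)/(a^2 + 12*a + 36)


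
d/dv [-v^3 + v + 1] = 1 - 3*v^2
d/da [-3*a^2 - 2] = -6*a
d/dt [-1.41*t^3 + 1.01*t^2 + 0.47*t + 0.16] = -4.23*t^2 + 2.02*t + 0.47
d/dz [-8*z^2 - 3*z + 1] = -16*z - 3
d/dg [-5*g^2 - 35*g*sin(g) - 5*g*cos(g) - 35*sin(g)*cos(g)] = 5*g*sin(g) - 35*g*cos(g) - 10*g - 35*sin(g) - 5*cos(g) - 35*cos(2*g)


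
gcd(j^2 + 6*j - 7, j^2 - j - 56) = j + 7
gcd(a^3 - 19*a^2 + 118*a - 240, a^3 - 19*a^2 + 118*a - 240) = a^3 - 19*a^2 + 118*a - 240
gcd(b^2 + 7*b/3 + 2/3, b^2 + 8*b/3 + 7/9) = b + 1/3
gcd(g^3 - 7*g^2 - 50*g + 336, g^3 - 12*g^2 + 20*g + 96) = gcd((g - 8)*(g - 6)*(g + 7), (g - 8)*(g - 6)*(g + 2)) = g^2 - 14*g + 48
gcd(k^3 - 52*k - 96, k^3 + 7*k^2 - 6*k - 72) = k + 6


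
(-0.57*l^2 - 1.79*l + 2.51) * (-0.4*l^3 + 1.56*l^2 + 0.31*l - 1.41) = 0.228*l^5 - 0.1732*l^4 - 3.9731*l^3 + 4.1644*l^2 + 3.302*l - 3.5391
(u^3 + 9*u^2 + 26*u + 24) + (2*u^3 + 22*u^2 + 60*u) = 3*u^3 + 31*u^2 + 86*u + 24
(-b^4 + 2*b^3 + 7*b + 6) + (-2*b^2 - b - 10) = -b^4 + 2*b^3 - 2*b^2 + 6*b - 4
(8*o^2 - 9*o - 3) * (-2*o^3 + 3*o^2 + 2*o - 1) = -16*o^5 + 42*o^4 - 5*o^3 - 35*o^2 + 3*o + 3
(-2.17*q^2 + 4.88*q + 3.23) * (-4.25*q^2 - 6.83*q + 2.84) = 9.2225*q^4 - 5.9189*q^3 - 53.2207*q^2 - 8.2017*q + 9.1732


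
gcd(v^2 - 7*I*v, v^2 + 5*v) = v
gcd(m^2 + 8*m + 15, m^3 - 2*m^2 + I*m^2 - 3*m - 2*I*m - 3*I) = 1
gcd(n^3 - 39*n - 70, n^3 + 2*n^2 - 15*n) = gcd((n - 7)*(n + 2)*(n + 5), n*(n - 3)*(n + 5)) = n + 5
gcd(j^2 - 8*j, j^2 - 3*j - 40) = j - 8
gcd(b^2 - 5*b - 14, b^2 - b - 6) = b + 2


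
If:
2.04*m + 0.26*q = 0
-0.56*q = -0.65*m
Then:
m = 0.00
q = 0.00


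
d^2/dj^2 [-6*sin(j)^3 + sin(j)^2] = 9*sin(j)/2 - 27*sin(3*j)/2 + 2*cos(2*j)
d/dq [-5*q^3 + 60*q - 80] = 60 - 15*q^2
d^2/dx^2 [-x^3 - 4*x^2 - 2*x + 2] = -6*x - 8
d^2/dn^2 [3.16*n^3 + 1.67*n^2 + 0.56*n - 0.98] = 18.96*n + 3.34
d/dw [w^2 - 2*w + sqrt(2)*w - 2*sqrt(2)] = 2*w - 2 + sqrt(2)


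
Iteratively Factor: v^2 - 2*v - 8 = (v + 2)*(v - 4)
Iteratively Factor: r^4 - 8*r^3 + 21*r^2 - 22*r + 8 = (r - 1)*(r^3 - 7*r^2 + 14*r - 8) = (r - 4)*(r - 1)*(r^2 - 3*r + 2) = (r - 4)*(r - 2)*(r - 1)*(r - 1)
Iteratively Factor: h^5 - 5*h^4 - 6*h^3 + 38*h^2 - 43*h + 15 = (h - 1)*(h^4 - 4*h^3 - 10*h^2 + 28*h - 15) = (h - 5)*(h - 1)*(h^3 + h^2 - 5*h + 3) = (h - 5)*(h - 1)*(h + 3)*(h^2 - 2*h + 1) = (h - 5)*(h - 1)^2*(h + 3)*(h - 1)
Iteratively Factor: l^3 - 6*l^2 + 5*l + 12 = (l - 4)*(l^2 - 2*l - 3) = (l - 4)*(l + 1)*(l - 3)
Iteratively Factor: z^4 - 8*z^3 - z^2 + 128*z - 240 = (z - 5)*(z^3 - 3*z^2 - 16*z + 48) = (z - 5)*(z - 3)*(z^2 - 16) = (z - 5)*(z - 4)*(z - 3)*(z + 4)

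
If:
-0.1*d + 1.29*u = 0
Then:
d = 12.9*u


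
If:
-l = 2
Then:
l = -2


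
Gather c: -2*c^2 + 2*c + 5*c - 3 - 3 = -2*c^2 + 7*c - 6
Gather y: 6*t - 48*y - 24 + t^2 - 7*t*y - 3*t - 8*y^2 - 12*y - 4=t^2 + 3*t - 8*y^2 + y*(-7*t - 60) - 28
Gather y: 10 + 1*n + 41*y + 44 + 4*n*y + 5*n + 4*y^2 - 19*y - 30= 6*n + 4*y^2 + y*(4*n + 22) + 24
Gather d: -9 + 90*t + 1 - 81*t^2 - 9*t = -81*t^2 + 81*t - 8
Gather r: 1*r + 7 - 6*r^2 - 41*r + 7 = -6*r^2 - 40*r + 14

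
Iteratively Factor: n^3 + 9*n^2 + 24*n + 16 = (n + 4)*(n^2 + 5*n + 4) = (n + 1)*(n + 4)*(n + 4)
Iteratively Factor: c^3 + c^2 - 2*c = (c)*(c^2 + c - 2) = c*(c + 2)*(c - 1)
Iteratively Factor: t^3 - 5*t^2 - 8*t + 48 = (t - 4)*(t^2 - t - 12) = (t - 4)*(t + 3)*(t - 4)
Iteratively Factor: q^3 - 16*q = (q)*(q^2 - 16) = q*(q - 4)*(q + 4)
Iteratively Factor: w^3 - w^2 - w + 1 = (w - 1)*(w^2 - 1) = (w - 1)*(w + 1)*(w - 1)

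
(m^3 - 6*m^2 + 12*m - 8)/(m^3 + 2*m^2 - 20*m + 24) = (m - 2)/(m + 6)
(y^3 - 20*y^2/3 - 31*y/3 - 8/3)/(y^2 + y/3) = y - 7 - 8/y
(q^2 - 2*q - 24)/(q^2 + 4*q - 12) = (q^2 - 2*q - 24)/(q^2 + 4*q - 12)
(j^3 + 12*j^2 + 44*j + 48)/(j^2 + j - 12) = (j^2 + 8*j + 12)/(j - 3)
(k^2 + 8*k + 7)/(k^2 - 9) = (k^2 + 8*k + 7)/(k^2 - 9)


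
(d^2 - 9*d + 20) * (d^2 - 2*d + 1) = d^4 - 11*d^3 + 39*d^2 - 49*d + 20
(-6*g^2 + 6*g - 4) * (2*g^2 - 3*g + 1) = -12*g^4 + 30*g^3 - 32*g^2 + 18*g - 4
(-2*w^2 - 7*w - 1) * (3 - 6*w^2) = 12*w^4 + 42*w^3 - 21*w - 3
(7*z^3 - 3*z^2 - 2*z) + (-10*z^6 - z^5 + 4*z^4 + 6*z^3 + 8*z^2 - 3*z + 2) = -10*z^6 - z^5 + 4*z^4 + 13*z^3 + 5*z^2 - 5*z + 2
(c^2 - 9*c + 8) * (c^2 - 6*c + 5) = c^4 - 15*c^3 + 67*c^2 - 93*c + 40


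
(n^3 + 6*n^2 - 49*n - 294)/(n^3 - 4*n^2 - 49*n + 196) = (n + 6)/(n - 4)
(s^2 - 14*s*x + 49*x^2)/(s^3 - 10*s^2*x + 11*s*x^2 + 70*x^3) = (-s + 7*x)/(-s^2 + 3*s*x + 10*x^2)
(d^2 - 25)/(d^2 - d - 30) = (d - 5)/(d - 6)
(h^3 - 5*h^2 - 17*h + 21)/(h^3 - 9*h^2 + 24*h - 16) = (h^2 - 4*h - 21)/(h^2 - 8*h + 16)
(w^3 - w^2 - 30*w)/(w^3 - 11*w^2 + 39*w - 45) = w*(w^2 - w - 30)/(w^3 - 11*w^2 + 39*w - 45)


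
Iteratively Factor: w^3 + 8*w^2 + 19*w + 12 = (w + 1)*(w^2 + 7*w + 12) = (w + 1)*(w + 4)*(w + 3)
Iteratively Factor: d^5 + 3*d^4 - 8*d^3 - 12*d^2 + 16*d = (d - 2)*(d^4 + 5*d^3 + 2*d^2 - 8*d) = (d - 2)*(d + 2)*(d^3 + 3*d^2 - 4*d) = d*(d - 2)*(d + 2)*(d^2 + 3*d - 4) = d*(d - 2)*(d - 1)*(d + 2)*(d + 4)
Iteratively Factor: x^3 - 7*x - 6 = (x + 1)*(x^2 - x - 6) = (x - 3)*(x + 1)*(x + 2)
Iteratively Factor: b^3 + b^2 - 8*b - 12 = (b - 3)*(b^2 + 4*b + 4) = (b - 3)*(b + 2)*(b + 2)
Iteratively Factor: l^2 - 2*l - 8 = (l + 2)*(l - 4)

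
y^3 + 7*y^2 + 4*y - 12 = (y - 1)*(y + 2)*(y + 6)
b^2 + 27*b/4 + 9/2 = (b + 3/4)*(b + 6)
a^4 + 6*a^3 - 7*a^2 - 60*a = a*(a - 3)*(a + 4)*(a + 5)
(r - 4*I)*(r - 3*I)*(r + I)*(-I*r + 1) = -I*r^4 - 5*r^3 - I*r^2 - 17*r - 12*I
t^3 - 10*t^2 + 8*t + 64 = (t - 8)*(t - 4)*(t + 2)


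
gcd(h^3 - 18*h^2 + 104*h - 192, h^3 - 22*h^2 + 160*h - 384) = h^2 - 14*h + 48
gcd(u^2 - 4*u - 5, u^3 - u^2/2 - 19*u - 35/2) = u^2 - 4*u - 5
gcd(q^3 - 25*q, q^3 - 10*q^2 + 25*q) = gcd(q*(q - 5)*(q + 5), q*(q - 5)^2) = q^2 - 5*q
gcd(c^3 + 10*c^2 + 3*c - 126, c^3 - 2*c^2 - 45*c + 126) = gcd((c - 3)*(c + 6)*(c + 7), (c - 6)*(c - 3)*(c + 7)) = c^2 + 4*c - 21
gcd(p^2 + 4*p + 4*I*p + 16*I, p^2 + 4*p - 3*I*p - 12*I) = p + 4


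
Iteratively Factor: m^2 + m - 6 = (m + 3)*(m - 2)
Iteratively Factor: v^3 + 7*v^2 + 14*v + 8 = (v + 2)*(v^2 + 5*v + 4) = (v + 2)*(v + 4)*(v + 1)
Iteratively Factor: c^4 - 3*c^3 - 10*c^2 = (c - 5)*(c^3 + 2*c^2) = c*(c - 5)*(c^2 + 2*c) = c^2*(c - 5)*(c + 2)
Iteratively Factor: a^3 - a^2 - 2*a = (a - 2)*(a^2 + a) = a*(a - 2)*(a + 1)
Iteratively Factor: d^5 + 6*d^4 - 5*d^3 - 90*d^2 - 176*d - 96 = (d + 1)*(d^4 + 5*d^3 - 10*d^2 - 80*d - 96) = (d + 1)*(d + 2)*(d^3 + 3*d^2 - 16*d - 48) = (d - 4)*(d + 1)*(d + 2)*(d^2 + 7*d + 12) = (d - 4)*(d + 1)*(d + 2)*(d + 4)*(d + 3)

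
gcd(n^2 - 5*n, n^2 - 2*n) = n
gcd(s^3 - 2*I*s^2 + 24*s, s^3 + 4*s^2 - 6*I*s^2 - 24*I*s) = s^2 - 6*I*s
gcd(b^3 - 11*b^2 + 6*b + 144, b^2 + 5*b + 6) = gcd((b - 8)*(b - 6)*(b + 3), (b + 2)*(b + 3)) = b + 3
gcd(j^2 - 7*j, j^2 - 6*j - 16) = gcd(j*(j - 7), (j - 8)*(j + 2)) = 1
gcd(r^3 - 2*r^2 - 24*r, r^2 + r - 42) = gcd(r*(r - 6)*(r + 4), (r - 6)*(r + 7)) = r - 6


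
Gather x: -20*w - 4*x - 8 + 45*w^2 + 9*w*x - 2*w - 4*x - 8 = 45*w^2 - 22*w + x*(9*w - 8) - 16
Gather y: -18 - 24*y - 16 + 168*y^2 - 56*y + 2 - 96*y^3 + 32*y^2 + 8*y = -96*y^3 + 200*y^2 - 72*y - 32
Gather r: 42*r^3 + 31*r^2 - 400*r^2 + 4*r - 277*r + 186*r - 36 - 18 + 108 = 42*r^3 - 369*r^2 - 87*r + 54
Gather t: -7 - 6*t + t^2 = t^2 - 6*t - 7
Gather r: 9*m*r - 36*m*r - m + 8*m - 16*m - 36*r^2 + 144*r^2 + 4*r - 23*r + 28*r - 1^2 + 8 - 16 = -9*m + 108*r^2 + r*(9 - 27*m) - 9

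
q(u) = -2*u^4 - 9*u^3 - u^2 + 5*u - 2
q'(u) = -8*u^3 - 27*u^2 - 2*u + 5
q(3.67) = -804.82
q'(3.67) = -761.45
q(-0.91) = -1.97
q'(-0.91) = -9.51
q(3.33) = -574.70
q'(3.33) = -596.47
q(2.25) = -149.59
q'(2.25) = -227.31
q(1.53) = -39.88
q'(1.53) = -89.92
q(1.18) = -16.16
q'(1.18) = -48.10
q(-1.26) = 3.07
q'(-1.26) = -19.34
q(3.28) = -545.43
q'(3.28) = -574.34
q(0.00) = -2.00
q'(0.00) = 5.00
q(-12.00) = -26126.00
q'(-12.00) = 9965.00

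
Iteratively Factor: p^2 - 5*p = (p - 5)*(p)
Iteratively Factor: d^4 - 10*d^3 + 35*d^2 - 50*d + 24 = (d - 1)*(d^3 - 9*d^2 + 26*d - 24) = (d - 2)*(d - 1)*(d^2 - 7*d + 12) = (d - 4)*(d - 2)*(d - 1)*(d - 3)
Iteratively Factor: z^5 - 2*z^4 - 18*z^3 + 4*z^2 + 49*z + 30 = (z - 2)*(z^4 - 18*z^2 - 32*z - 15) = (z - 2)*(z + 1)*(z^3 - z^2 - 17*z - 15) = (z - 2)*(z + 1)^2*(z^2 - 2*z - 15) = (z - 5)*(z - 2)*(z + 1)^2*(z + 3)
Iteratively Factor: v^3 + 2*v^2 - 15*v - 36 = (v + 3)*(v^2 - v - 12) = (v + 3)^2*(v - 4)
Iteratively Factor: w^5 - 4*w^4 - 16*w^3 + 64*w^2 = (w + 4)*(w^4 - 8*w^3 + 16*w^2) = (w - 4)*(w + 4)*(w^3 - 4*w^2) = w*(w - 4)*(w + 4)*(w^2 - 4*w) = w^2*(w - 4)*(w + 4)*(w - 4)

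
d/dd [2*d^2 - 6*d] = 4*d - 6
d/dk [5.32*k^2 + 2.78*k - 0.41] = 10.64*k + 2.78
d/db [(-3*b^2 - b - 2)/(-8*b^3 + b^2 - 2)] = (-2*b*(12*b - 1)*(3*b^2 + b + 2) + (6*b + 1)*(8*b^3 - b^2 + 2))/(8*b^3 - b^2 + 2)^2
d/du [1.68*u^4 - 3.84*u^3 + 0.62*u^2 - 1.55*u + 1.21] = 6.72*u^3 - 11.52*u^2 + 1.24*u - 1.55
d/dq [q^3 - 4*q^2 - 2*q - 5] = 3*q^2 - 8*q - 2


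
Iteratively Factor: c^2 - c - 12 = (c - 4)*(c + 3)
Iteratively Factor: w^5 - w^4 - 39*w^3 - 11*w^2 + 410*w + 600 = (w + 2)*(w^4 - 3*w^3 - 33*w^2 + 55*w + 300) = (w - 5)*(w + 2)*(w^3 + 2*w^2 - 23*w - 60) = (w - 5)*(w + 2)*(w + 4)*(w^2 - 2*w - 15) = (w - 5)^2*(w + 2)*(w + 4)*(w + 3)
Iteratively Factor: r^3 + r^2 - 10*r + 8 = (r + 4)*(r^2 - 3*r + 2) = (r - 1)*(r + 4)*(r - 2)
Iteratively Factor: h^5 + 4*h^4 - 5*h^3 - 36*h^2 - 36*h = (h + 2)*(h^4 + 2*h^3 - 9*h^2 - 18*h) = (h + 2)*(h + 3)*(h^3 - h^2 - 6*h) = h*(h + 2)*(h + 3)*(h^2 - h - 6) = h*(h + 2)^2*(h + 3)*(h - 3)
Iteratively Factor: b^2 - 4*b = (b)*(b - 4)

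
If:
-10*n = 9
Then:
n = -9/10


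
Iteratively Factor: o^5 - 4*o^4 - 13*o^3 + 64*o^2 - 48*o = (o + 4)*(o^4 - 8*o^3 + 19*o^2 - 12*o) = (o - 3)*(o + 4)*(o^3 - 5*o^2 + 4*o) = o*(o - 3)*(o + 4)*(o^2 - 5*o + 4) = o*(o - 4)*(o - 3)*(o + 4)*(o - 1)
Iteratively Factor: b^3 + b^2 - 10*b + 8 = (b - 1)*(b^2 + 2*b - 8) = (b - 2)*(b - 1)*(b + 4)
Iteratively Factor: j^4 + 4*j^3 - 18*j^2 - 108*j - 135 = (j - 5)*(j^3 + 9*j^2 + 27*j + 27) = (j - 5)*(j + 3)*(j^2 + 6*j + 9) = (j - 5)*(j + 3)^2*(j + 3)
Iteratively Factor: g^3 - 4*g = (g)*(g^2 - 4) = g*(g - 2)*(g + 2)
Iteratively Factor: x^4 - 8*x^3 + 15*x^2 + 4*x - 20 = (x - 5)*(x^3 - 3*x^2 + 4) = (x - 5)*(x + 1)*(x^2 - 4*x + 4) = (x - 5)*(x - 2)*(x + 1)*(x - 2)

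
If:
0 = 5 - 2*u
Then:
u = 5/2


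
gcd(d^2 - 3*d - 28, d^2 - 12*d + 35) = d - 7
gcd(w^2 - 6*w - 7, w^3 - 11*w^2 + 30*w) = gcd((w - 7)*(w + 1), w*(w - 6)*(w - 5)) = 1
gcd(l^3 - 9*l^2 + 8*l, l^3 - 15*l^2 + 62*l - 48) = l^2 - 9*l + 8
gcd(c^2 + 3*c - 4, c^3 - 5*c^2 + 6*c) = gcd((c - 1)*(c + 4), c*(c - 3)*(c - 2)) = 1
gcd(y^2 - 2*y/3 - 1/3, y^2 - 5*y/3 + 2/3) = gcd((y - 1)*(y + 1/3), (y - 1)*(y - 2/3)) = y - 1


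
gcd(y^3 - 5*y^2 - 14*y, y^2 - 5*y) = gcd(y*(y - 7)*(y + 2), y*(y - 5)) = y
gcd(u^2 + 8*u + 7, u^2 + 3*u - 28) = u + 7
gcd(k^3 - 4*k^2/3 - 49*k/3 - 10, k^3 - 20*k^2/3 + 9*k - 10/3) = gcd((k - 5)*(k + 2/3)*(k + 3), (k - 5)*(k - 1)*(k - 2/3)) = k - 5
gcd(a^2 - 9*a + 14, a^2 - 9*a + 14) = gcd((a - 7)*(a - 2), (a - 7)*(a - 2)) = a^2 - 9*a + 14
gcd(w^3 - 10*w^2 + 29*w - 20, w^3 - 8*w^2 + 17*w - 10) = w^2 - 6*w + 5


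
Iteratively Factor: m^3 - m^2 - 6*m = (m + 2)*(m^2 - 3*m) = (m - 3)*(m + 2)*(m)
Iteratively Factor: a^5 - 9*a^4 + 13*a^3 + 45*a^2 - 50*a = (a - 5)*(a^4 - 4*a^3 - 7*a^2 + 10*a) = (a - 5)*(a - 1)*(a^3 - 3*a^2 - 10*a) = (a - 5)*(a - 1)*(a + 2)*(a^2 - 5*a) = (a - 5)^2*(a - 1)*(a + 2)*(a)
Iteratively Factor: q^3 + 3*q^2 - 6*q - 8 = (q + 4)*(q^2 - q - 2) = (q - 2)*(q + 4)*(q + 1)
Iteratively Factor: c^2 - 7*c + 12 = (c - 4)*(c - 3)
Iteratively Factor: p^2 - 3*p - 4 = (p + 1)*(p - 4)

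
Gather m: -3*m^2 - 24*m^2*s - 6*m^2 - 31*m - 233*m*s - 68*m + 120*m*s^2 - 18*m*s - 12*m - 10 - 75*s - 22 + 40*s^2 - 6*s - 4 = m^2*(-24*s - 9) + m*(120*s^2 - 251*s - 111) + 40*s^2 - 81*s - 36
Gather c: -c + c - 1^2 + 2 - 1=0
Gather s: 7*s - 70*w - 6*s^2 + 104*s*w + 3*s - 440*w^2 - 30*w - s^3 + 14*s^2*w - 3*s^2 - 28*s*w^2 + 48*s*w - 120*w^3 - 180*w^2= -s^3 + s^2*(14*w - 9) + s*(-28*w^2 + 152*w + 10) - 120*w^3 - 620*w^2 - 100*w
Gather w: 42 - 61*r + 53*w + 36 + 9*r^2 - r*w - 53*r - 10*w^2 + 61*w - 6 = 9*r^2 - 114*r - 10*w^2 + w*(114 - r) + 72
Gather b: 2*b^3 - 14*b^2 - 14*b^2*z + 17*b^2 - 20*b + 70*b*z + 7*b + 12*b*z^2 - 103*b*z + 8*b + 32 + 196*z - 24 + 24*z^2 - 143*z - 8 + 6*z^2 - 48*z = 2*b^3 + b^2*(3 - 14*z) + b*(12*z^2 - 33*z - 5) + 30*z^2 + 5*z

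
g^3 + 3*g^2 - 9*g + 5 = (g - 1)^2*(g + 5)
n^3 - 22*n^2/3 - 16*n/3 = n*(n - 8)*(n + 2/3)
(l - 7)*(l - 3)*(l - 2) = l^3 - 12*l^2 + 41*l - 42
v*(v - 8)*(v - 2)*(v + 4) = v^4 - 6*v^3 - 24*v^2 + 64*v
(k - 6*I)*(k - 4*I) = k^2 - 10*I*k - 24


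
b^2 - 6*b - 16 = (b - 8)*(b + 2)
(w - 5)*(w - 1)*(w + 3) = w^3 - 3*w^2 - 13*w + 15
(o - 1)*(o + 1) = o^2 - 1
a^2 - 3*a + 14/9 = (a - 7/3)*(a - 2/3)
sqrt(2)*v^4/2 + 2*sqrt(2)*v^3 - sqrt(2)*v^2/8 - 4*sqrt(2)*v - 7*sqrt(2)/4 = (v + 1/2)*(v + 7/2)*(v - sqrt(2))*(sqrt(2)*v/2 + 1)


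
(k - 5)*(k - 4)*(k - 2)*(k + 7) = k^4 - 4*k^3 - 39*k^2 + 226*k - 280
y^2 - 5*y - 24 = (y - 8)*(y + 3)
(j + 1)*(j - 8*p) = j^2 - 8*j*p + j - 8*p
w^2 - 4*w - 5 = (w - 5)*(w + 1)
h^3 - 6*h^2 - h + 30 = (h - 5)*(h - 3)*(h + 2)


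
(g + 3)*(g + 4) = g^2 + 7*g + 12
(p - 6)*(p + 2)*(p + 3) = p^3 - p^2 - 24*p - 36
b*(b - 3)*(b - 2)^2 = b^4 - 7*b^3 + 16*b^2 - 12*b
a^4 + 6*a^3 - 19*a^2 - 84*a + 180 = (a - 3)*(a - 2)*(a + 5)*(a + 6)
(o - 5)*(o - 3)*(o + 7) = o^3 - o^2 - 41*o + 105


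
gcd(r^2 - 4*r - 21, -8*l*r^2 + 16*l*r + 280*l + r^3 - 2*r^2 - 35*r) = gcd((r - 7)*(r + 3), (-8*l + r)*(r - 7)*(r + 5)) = r - 7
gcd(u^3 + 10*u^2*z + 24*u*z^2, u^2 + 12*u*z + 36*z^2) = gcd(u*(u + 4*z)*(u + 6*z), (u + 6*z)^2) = u + 6*z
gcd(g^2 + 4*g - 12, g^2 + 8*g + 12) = g + 6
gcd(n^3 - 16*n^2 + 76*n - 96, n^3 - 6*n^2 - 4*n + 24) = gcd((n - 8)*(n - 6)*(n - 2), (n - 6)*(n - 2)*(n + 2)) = n^2 - 8*n + 12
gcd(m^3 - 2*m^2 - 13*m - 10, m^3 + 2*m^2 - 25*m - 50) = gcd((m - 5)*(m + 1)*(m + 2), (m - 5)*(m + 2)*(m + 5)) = m^2 - 3*m - 10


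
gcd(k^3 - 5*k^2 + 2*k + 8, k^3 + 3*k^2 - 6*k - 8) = k^2 - k - 2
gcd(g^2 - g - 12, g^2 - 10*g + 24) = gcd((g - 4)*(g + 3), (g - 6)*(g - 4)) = g - 4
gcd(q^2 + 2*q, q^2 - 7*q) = q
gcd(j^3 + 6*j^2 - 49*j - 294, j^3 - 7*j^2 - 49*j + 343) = j^2 - 49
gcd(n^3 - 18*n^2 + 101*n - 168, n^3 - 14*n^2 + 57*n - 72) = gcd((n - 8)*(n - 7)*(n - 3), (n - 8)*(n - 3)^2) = n^2 - 11*n + 24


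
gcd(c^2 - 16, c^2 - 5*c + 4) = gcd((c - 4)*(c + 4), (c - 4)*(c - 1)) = c - 4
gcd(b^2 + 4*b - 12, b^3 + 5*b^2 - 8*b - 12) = b^2 + 4*b - 12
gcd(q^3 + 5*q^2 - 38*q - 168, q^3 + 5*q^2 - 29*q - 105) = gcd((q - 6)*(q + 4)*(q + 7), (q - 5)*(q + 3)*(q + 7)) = q + 7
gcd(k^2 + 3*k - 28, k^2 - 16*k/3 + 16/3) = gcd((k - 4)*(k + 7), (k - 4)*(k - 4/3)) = k - 4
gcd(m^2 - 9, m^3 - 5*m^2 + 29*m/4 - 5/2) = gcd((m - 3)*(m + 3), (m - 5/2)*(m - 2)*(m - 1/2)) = 1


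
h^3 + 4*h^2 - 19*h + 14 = (h - 2)*(h - 1)*(h + 7)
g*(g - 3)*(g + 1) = g^3 - 2*g^2 - 3*g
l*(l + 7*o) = l^2 + 7*l*o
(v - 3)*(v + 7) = v^2 + 4*v - 21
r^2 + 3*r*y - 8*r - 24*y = (r - 8)*(r + 3*y)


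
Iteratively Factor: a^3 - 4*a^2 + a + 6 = (a - 2)*(a^2 - 2*a - 3) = (a - 2)*(a + 1)*(a - 3)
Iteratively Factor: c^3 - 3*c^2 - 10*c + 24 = (c - 4)*(c^2 + c - 6) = (c - 4)*(c - 2)*(c + 3)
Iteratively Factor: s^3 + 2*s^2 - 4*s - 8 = (s - 2)*(s^2 + 4*s + 4) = (s - 2)*(s + 2)*(s + 2)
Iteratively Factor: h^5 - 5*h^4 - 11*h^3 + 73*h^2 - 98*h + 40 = (h - 1)*(h^4 - 4*h^3 - 15*h^2 + 58*h - 40) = (h - 1)^2*(h^3 - 3*h^2 - 18*h + 40) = (h - 2)*(h - 1)^2*(h^2 - h - 20) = (h - 5)*(h - 2)*(h - 1)^2*(h + 4)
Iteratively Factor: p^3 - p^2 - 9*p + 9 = (p - 3)*(p^2 + 2*p - 3) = (p - 3)*(p + 3)*(p - 1)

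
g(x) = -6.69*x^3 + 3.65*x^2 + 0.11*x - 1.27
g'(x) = -20.07*x^2 + 7.3*x + 0.11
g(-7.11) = 2587.02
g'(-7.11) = -1066.37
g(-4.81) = 827.14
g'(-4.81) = -499.34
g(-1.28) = 18.60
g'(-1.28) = -42.12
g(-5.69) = 1348.71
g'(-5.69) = -691.22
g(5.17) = -827.62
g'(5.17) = -498.60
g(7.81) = -2964.75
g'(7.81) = -1167.07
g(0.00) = -1.27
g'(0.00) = 0.11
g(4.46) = -521.69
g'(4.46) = -366.56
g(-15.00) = 23397.08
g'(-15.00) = -4625.14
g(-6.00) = 1574.51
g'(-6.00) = -766.21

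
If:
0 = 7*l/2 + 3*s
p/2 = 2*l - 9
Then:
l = -6*s/7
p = -24*s/7 - 18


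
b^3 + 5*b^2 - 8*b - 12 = (b - 2)*(b + 1)*(b + 6)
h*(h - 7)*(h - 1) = h^3 - 8*h^2 + 7*h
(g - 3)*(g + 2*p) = g^2 + 2*g*p - 3*g - 6*p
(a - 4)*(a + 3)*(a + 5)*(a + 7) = a^4 + 11*a^3 + 11*a^2 - 179*a - 420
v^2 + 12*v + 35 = (v + 5)*(v + 7)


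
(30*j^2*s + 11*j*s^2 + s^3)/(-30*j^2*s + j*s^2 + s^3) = (5*j + s)/(-5*j + s)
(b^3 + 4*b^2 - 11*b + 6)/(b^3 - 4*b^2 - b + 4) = (b^2 + 5*b - 6)/(b^2 - 3*b - 4)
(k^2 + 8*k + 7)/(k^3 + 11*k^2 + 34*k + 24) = (k + 7)/(k^2 + 10*k + 24)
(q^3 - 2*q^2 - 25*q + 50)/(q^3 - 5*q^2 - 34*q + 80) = (q - 5)/(q - 8)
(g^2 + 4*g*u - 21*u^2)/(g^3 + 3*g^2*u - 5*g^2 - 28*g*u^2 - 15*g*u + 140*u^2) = (-g + 3*u)/(-g^2 + 4*g*u + 5*g - 20*u)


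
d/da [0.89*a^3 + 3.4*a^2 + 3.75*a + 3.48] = 2.67*a^2 + 6.8*a + 3.75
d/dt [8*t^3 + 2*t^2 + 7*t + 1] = 24*t^2 + 4*t + 7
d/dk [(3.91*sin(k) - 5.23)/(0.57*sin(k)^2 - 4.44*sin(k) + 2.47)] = (-2.2287*sin(k)^2 + 5.9622*sin(k) - 13.5635)*cos(k)/(0.3249*sin(k)^4 - 5.0616*sin(k)^3 + 22.5294*sin(k)^2 - 21.9336*sin(k) + 6.1009)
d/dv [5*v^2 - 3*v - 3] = 10*v - 3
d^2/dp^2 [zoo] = 0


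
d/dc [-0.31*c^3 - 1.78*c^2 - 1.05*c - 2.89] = -0.93*c^2 - 3.56*c - 1.05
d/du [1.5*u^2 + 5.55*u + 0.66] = 3.0*u + 5.55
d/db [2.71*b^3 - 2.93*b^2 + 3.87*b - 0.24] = 8.13*b^2 - 5.86*b + 3.87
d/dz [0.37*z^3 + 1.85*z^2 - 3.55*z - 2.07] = 1.11*z^2 + 3.7*z - 3.55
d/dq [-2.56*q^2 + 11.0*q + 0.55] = 11.0 - 5.12*q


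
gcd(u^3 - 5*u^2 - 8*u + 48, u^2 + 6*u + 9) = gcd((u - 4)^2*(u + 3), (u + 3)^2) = u + 3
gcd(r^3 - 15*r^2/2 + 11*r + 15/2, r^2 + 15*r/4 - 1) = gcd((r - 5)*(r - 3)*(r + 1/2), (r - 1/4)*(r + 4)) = 1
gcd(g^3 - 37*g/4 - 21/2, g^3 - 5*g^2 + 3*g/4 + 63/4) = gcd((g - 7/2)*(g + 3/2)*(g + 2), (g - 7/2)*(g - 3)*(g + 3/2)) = g^2 - 2*g - 21/4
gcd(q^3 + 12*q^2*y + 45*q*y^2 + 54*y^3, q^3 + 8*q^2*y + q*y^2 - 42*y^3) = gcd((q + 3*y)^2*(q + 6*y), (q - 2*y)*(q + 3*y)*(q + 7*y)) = q + 3*y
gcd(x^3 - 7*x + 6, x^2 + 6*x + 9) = x + 3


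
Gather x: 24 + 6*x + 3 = 6*x + 27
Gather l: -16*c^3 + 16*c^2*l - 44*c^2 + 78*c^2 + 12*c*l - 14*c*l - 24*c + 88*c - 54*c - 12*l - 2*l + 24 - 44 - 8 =-16*c^3 + 34*c^2 + 10*c + l*(16*c^2 - 2*c - 14) - 28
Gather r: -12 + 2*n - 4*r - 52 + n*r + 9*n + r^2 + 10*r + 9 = 11*n + r^2 + r*(n + 6) - 55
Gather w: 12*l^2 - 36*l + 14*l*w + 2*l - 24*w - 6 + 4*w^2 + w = 12*l^2 - 34*l + 4*w^2 + w*(14*l - 23) - 6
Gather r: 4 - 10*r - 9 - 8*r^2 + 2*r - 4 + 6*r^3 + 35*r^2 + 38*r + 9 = 6*r^3 + 27*r^2 + 30*r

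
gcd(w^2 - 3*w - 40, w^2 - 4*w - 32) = w - 8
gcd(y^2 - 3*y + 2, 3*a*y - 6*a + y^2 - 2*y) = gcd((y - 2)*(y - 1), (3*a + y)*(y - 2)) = y - 2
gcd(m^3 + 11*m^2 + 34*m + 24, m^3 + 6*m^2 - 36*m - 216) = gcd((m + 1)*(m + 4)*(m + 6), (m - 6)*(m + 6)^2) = m + 6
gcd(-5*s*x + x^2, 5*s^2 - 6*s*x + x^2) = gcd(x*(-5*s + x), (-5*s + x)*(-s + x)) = -5*s + x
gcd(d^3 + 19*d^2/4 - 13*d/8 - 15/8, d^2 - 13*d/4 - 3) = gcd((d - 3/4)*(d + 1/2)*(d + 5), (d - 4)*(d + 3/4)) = 1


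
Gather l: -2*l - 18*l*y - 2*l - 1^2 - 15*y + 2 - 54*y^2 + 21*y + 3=l*(-18*y - 4) - 54*y^2 + 6*y + 4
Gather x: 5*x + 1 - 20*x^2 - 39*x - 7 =-20*x^2 - 34*x - 6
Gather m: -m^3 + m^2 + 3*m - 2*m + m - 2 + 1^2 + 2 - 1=-m^3 + m^2 + 2*m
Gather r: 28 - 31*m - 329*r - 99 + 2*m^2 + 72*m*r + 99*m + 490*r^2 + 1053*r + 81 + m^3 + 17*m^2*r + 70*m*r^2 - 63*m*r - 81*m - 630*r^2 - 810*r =m^3 + 2*m^2 - 13*m + r^2*(70*m - 140) + r*(17*m^2 + 9*m - 86) + 10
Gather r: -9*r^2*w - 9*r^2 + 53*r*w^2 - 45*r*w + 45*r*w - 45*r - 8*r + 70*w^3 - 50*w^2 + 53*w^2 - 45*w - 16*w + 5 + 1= r^2*(-9*w - 9) + r*(53*w^2 - 53) + 70*w^3 + 3*w^2 - 61*w + 6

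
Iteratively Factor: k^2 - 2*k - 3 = (k - 3)*(k + 1)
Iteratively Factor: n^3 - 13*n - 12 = (n + 3)*(n^2 - 3*n - 4) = (n - 4)*(n + 3)*(n + 1)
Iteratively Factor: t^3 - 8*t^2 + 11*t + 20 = (t + 1)*(t^2 - 9*t + 20) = (t - 4)*(t + 1)*(t - 5)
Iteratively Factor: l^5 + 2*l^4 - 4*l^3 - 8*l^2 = (l - 2)*(l^4 + 4*l^3 + 4*l^2) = l*(l - 2)*(l^3 + 4*l^2 + 4*l) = l*(l - 2)*(l + 2)*(l^2 + 2*l) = l^2*(l - 2)*(l + 2)*(l + 2)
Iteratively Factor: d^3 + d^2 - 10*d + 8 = (d + 4)*(d^2 - 3*d + 2) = (d - 2)*(d + 4)*(d - 1)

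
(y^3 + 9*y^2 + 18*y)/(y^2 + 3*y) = y + 6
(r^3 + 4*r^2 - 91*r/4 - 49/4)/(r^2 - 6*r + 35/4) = (2*r^2 + 15*r + 7)/(2*r - 5)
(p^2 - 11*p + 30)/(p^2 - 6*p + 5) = (p - 6)/(p - 1)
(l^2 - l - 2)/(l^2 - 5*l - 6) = (l - 2)/(l - 6)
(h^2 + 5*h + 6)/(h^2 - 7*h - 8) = (h^2 + 5*h + 6)/(h^2 - 7*h - 8)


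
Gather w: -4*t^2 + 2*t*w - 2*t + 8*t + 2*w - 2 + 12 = -4*t^2 + 6*t + w*(2*t + 2) + 10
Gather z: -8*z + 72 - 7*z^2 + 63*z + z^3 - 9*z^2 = z^3 - 16*z^2 + 55*z + 72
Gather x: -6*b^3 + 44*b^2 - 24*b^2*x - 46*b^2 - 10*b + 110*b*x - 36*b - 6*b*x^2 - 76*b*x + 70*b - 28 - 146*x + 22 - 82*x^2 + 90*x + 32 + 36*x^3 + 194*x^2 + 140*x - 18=-6*b^3 - 2*b^2 + 24*b + 36*x^3 + x^2*(112 - 6*b) + x*(-24*b^2 + 34*b + 84) + 8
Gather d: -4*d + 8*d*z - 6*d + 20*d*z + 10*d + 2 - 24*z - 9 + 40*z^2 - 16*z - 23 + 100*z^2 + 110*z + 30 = 28*d*z + 140*z^2 + 70*z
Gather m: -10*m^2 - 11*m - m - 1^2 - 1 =-10*m^2 - 12*m - 2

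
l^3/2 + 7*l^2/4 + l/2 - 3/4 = (l/2 + 1/2)*(l - 1/2)*(l + 3)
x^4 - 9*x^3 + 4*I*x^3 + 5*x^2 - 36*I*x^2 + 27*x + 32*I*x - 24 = (x - 8)*(x - 1)*(x + I)*(x + 3*I)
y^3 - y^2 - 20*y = y*(y - 5)*(y + 4)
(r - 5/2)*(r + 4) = r^2 + 3*r/2 - 10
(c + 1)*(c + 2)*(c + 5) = c^3 + 8*c^2 + 17*c + 10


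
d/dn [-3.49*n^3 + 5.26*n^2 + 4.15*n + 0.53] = -10.47*n^2 + 10.52*n + 4.15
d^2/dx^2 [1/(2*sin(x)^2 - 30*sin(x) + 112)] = (-4*sin(x)^4 + 45*sin(x)^3 + 5*sin(x)^2 - 930*sin(x) + 338)/(2*(sin(x)^2 - 15*sin(x) + 56)^3)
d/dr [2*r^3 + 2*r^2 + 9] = 2*r*(3*r + 2)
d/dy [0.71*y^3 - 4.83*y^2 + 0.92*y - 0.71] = 2.13*y^2 - 9.66*y + 0.92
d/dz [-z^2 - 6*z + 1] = -2*z - 6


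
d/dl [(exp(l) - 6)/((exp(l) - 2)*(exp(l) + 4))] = (-exp(2*l) + 12*exp(l) + 4)*exp(l)/(exp(4*l) + 4*exp(3*l) - 12*exp(2*l) - 32*exp(l) + 64)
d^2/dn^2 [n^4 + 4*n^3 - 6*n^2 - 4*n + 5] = 12*n^2 + 24*n - 12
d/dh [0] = 0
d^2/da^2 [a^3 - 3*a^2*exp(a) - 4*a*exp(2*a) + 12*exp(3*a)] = -3*a^2*exp(a) - 16*a*exp(2*a) - 12*a*exp(a) + 6*a + 108*exp(3*a) - 16*exp(2*a) - 6*exp(a)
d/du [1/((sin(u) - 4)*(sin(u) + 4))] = -sin(2*u)/((sin(u) - 4)^2*(sin(u) + 4)^2)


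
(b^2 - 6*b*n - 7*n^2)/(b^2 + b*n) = (b - 7*n)/b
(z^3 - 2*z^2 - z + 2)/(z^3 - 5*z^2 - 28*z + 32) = (z^2 - z - 2)/(z^2 - 4*z - 32)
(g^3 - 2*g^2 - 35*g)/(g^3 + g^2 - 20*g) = (g - 7)/(g - 4)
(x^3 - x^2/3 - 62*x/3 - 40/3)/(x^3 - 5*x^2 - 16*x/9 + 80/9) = 3*(3*x^2 + 14*x + 8)/(9*x^2 - 16)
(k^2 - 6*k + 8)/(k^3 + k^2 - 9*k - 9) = (k^2 - 6*k + 8)/(k^3 + k^2 - 9*k - 9)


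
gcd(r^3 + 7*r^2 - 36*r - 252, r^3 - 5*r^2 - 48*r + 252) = r^2 + r - 42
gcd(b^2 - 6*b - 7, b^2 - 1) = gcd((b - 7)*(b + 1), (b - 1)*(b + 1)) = b + 1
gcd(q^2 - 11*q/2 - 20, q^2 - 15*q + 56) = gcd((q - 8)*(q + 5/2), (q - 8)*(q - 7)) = q - 8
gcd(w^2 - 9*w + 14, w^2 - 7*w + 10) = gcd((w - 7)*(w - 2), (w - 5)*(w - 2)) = w - 2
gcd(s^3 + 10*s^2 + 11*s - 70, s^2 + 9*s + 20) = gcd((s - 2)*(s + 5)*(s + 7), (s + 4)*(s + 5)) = s + 5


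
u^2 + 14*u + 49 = (u + 7)^2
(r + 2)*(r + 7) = r^2 + 9*r + 14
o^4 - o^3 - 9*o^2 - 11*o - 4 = (o - 4)*(o + 1)^3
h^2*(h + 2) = h^3 + 2*h^2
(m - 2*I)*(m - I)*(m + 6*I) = m^3 + 3*I*m^2 + 16*m - 12*I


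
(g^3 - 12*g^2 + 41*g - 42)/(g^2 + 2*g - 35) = (g^3 - 12*g^2 + 41*g - 42)/(g^2 + 2*g - 35)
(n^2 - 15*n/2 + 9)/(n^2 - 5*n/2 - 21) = (2*n - 3)/(2*n + 7)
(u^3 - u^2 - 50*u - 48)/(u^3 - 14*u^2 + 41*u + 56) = (u + 6)/(u - 7)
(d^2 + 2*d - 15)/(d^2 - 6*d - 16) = (-d^2 - 2*d + 15)/(-d^2 + 6*d + 16)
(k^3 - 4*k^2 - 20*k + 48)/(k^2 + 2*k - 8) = k - 6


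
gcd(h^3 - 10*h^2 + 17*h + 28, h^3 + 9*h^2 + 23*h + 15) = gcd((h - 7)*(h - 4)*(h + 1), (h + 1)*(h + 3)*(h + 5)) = h + 1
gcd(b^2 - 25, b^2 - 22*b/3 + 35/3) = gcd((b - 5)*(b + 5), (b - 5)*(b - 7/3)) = b - 5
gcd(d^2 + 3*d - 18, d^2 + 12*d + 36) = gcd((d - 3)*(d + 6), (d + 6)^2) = d + 6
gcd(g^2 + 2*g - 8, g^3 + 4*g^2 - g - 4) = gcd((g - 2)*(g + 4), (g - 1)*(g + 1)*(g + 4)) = g + 4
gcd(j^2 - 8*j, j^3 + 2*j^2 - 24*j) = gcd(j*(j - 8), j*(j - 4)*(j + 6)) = j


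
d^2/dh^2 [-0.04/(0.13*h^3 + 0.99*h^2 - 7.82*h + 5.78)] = ((0.0312*h + 0.0792)*(0.13*h^3 + 0.99*h^2 - 7.82*h + 5.78) - 0.04*(0.39*h^2 + 1.98*h - 7.82)*(0.78*h^2 + 3.96*h - 15.64))/(0.13*h^3 + 0.99*h^2 - 7.82*h + 5.78)^3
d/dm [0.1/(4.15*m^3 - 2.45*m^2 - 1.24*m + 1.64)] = (-1.245*m^2 + 0.49*m + 0.124)/(4.15*m^3 - 2.45*m^2 - 1.24*m + 1.64)^2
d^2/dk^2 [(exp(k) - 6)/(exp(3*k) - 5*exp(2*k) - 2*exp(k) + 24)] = (4*exp(6*k) - 69*exp(5*k) + 363*exp(4*k) - 898*exp(3*k) + 1836*exp(2*k) - 2856*exp(k) + 288)*exp(k)/(exp(9*k) - 15*exp(8*k) + 69*exp(7*k) + 7*exp(6*k) - 858*exp(5*k) + 1452*exp(4*k) + 3160*exp(3*k) - 8352*exp(2*k) - 3456*exp(k) + 13824)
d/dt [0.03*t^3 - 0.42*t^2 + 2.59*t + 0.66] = 0.09*t^2 - 0.84*t + 2.59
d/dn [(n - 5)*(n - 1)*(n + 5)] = 3*n^2 - 2*n - 25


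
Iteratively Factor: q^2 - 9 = (q - 3)*(q + 3)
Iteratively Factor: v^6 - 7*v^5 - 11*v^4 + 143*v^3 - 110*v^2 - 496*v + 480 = (v + 4)*(v^5 - 11*v^4 + 33*v^3 + 11*v^2 - 154*v + 120) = (v - 5)*(v + 4)*(v^4 - 6*v^3 + 3*v^2 + 26*v - 24) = (v - 5)*(v - 3)*(v + 4)*(v^3 - 3*v^2 - 6*v + 8) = (v - 5)*(v - 3)*(v - 1)*(v + 4)*(v^2 - 2*v - 8) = (v - 5)*(v - 3)*(v - 1)*(v + 2)*(v + 4)*(v - 4)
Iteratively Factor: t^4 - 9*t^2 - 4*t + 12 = (t - 1)*(t^3 + t^2 - 8*t - 12) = (t - 1)*(t + 2)*(t^2 - t - 6) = (t - 3)*(t - 1)*(t + 2)*(t + 2)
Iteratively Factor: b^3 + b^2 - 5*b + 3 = (b + 3)*(b^2 - 2*b + 1) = (b - 1)*(b + 3)*(b - 1)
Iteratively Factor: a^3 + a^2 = (a + 1)*(a^2) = a*(a + 1)*(a)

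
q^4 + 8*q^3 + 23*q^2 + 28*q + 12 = (q + 1)*(q + 2)^2*(q + 3)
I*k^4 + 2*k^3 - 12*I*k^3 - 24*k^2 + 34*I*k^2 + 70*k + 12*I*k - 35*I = (k - 7)*(k - 5)*(k - I)*(I*k + 1)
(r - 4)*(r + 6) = r^2 + 2*r - 24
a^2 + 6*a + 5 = (a + 1)*(a + 5)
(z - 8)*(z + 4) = z^2 - 4*z - 32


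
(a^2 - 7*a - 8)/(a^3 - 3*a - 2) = (a - 8)/(a^2 - a - 2)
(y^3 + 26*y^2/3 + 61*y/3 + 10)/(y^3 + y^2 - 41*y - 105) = (y + 2/3)/(y - 7)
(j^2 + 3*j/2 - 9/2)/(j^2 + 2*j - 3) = (j - 3/2)/(j - 1)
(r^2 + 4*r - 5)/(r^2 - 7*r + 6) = (r + 5)/(r - 6)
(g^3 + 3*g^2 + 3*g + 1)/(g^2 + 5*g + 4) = (g^2 + 2*g + 1)/(g + 4)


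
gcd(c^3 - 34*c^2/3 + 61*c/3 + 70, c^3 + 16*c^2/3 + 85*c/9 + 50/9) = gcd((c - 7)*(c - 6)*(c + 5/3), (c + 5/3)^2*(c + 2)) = c + 5/3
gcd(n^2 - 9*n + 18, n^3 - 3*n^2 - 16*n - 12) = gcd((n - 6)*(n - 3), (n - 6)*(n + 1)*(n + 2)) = n - 6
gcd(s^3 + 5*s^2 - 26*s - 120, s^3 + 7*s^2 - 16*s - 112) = s + 4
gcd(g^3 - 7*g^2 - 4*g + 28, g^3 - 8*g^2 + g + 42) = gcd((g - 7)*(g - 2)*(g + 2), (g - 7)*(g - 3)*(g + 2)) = g^2 - 5*g - 14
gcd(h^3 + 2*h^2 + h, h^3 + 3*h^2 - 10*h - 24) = 1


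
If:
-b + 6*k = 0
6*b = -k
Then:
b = 0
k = 0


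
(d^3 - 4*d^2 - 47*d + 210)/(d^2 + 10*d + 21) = (d^2 - 11*d + 30)/(d + 3)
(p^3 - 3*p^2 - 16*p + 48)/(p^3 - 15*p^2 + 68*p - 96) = (p + 4)/(p - 8)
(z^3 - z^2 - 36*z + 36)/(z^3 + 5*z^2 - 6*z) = (z - 6)/z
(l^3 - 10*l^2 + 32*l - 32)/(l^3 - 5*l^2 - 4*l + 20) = (l^2 - 8*l + 16)/(l^2 - 3*l - 10)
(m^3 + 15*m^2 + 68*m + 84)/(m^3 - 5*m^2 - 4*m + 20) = (m^2 + 13*m + 42)/(m^2 - 7*m + 10)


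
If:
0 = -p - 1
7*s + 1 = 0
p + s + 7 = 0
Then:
No Solution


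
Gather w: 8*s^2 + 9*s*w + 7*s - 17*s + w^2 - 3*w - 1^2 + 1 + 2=8*s^2 - 10*s + w^2 + w*(9*s - 3) + 2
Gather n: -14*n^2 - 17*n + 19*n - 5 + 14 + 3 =-14*n^2 + 2*n + 12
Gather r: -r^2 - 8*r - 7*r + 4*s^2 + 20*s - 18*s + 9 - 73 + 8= -r^2 - 15*r + 4*s^2 + 2*s - 56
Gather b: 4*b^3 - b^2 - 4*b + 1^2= 4*b^3 - b^2 - 4*b + 1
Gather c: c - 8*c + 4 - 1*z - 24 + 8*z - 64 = -7*c + 7*z - 84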